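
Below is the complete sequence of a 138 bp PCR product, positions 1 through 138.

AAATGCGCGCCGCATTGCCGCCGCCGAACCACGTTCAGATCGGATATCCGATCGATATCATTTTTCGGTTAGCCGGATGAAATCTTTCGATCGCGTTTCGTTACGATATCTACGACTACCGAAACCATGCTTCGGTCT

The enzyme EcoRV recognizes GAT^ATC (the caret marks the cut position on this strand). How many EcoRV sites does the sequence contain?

3

GATATC occurs starting at positions 43, 54, 105.
EcoRV cuts at 3 sites.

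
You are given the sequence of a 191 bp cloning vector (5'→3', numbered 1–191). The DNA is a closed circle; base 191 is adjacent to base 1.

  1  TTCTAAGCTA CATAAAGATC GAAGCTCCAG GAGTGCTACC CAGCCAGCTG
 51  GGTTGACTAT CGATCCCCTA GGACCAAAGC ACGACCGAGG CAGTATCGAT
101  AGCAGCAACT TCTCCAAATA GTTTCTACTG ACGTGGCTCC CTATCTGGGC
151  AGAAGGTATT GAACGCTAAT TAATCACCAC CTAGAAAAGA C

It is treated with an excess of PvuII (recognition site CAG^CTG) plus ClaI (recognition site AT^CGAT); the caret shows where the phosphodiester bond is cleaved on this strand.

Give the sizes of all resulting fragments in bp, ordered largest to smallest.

142, 36, 13 bp

The PvuII site (CAGCTG) starts at position 45.
PvuII cuts after base 3 of each site, so after position 47.
ClaI sites (ATCGAT) start at positions 59, 95.
ClaI cuts after base 2 of each site, so after positions 60, 96.
Combined cut positions: 47, 60, 96.
Circular molecule, 3 cuts → 3 fragments:
  48–60 → 13 bp
  61–96 → 36 bp
  97–191 then 1–47 → 95 + 47 = 142 bp
Sorted largest to smallest: 142, 36, 13 bp.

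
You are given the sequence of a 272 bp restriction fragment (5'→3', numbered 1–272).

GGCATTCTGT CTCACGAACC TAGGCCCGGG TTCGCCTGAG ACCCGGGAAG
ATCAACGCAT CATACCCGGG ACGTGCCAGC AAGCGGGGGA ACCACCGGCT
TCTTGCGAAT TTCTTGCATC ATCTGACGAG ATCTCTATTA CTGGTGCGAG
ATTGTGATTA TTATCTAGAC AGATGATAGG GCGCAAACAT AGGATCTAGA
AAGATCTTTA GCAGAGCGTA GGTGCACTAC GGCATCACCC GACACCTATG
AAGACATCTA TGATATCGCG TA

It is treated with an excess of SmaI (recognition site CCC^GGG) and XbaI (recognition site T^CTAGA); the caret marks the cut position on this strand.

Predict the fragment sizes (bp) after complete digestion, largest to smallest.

97, 77, 31, 27, 23, 17 bp

SmaI sites (CCCGGG) start at positions 25, 42, 65.
SmaI cuts after base 3 of each site, so after positions 27, 44, 67.
XbaI sites (TCTAGA) start at positions 164, 195.
XbaI cuts after the first base of each site, so after positions 164, 195.
Combined cut positions: 27, 44, 67, 164, 195.
Linear molecule, 5 cuts → 6 fragments:
  1–27 → 27 bp
  28–44 → 17 bp
  45–67 → 23 bp
  68–164 → 97 bp
  165–195 → 31 bp
  196–272 → 77 bp
Sorted largest to smallest: 97, 77, 31, 27, 23, 17 bp.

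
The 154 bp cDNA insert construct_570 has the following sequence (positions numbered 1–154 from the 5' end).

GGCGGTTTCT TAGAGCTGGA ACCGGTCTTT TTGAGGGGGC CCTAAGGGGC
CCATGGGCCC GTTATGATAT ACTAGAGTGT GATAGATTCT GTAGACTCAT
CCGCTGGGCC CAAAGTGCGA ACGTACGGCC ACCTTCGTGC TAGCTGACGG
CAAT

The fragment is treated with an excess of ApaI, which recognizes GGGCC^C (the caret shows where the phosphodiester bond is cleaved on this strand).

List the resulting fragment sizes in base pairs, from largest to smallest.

ApaI sites (GGGCCC) start at positions 37, 47, 55, 106.
ApaI cuts after base 5 of each site (before the last base), so after positions 41, 51, 59, 110.
Linear molecule, 4 cuts → 5 fragments:
  1–41 → 41 bp
  42–51 → 10 bp
  52–59 → 8 bp
  60–110 → 51 bp
  111–154 → 44 bp
Sorted largest to smallest: 51, 44, 41, 10, 8 bp.

51, 44, 41, 10, 8 bp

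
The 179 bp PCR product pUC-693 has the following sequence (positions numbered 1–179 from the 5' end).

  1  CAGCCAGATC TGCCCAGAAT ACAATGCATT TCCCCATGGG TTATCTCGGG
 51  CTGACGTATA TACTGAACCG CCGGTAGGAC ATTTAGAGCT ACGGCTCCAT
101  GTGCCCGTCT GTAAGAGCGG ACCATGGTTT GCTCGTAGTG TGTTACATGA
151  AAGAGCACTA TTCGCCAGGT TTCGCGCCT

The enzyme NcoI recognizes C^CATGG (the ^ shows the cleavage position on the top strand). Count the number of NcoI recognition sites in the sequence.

CCATGG occurs starting at positions 34, 122.
NcoI cuts at 2 sites.

2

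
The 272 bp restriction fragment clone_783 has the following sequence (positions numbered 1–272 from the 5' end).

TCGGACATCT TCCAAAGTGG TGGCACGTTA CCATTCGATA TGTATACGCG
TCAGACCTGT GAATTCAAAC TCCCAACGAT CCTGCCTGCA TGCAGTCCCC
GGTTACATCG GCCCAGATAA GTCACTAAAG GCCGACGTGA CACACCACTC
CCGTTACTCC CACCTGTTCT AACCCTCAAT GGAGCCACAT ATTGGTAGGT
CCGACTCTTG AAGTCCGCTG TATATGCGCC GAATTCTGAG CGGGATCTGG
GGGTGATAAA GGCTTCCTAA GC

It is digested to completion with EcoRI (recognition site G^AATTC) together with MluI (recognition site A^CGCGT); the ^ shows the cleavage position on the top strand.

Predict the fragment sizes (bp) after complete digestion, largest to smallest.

EcoRI sites (GAATTC) start at positions 61, 231.
EcoRI cuts after the first base of each site, so after positions 61, 231.
The MluI site (ACGCGT) starts at position 46.
MluI cuts after the first base of each site, so after position 46.
Combined cut positions: 46, 61, 231.
Linear molecule, 3 cuts → 4 fragments:
  1–46 → 46 bp
  47–61 → 15 bp
  62–231 → 170 bp
  232–272 → 41 bp
Sorted largest to smallest: 170, 46, 41, 15 bp.

170, 46, 41, 15 bp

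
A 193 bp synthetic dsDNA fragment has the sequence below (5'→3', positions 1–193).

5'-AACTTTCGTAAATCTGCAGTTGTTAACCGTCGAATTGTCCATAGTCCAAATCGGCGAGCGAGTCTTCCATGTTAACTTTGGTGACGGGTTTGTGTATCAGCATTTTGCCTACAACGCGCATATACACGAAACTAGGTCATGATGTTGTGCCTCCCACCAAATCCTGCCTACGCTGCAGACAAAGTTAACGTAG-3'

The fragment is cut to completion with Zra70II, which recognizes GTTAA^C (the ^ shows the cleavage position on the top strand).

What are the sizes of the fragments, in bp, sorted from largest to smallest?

Zra70II sites (GTTAAC) start at positions 22, 71, 184.
Zra70II cuts after base 5 of each site (before the last base), so after positions 26, 75, 188.
Linear molecule, 3 cuts → 4 fragments:
  1–26 → 26 bp
  27–75 → 49 bp
  76–188 → 113 bp
  189–193 → 5 bp
Sorted largest to smallest: 113, 49, 26, 5 bp.

113, 49, 26, 5 bp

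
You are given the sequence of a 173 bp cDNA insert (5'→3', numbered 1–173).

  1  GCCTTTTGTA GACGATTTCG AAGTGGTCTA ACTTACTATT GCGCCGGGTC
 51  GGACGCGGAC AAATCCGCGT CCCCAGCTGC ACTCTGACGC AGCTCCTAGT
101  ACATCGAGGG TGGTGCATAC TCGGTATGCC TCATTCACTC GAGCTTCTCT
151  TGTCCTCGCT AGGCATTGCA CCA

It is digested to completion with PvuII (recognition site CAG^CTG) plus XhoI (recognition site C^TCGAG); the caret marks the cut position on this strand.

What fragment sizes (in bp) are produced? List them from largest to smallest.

76, 62, 35 bp

The PvuII site (CAGCTG) starts at position 74.
PvuII cuts after base 3 of each site, so after position 76.
The XhoI site (CTCGAG) starts at position 138.
XhoI cuts after the first base of each site, so after position 138.
Combined cut positions: 76, 138.
Linear molecule, 2 cuts → 3 fragments:
  1–76 → 76 bp
  77–138 → 62 bp
  139–173 → 35 bp
Sorted largest to smallest: 76, 62, 35 bp.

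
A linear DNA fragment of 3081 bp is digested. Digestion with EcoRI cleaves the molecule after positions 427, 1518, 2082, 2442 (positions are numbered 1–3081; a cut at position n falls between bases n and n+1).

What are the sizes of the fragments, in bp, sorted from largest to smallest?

Linear molecule, 4 cuts → 5 fragments:
  427 − 0 = 427 bp
  1518 − 427 = 1091 bp
  2082 − 1518 = 564 bp
  2442 − 2082 = 360 bp
  3081 − 2442 = 639 bp
Sorted largest to smallest: 1091, 639, 564, 427, 360 bp.

1091, 639, 564, 427, 360 bp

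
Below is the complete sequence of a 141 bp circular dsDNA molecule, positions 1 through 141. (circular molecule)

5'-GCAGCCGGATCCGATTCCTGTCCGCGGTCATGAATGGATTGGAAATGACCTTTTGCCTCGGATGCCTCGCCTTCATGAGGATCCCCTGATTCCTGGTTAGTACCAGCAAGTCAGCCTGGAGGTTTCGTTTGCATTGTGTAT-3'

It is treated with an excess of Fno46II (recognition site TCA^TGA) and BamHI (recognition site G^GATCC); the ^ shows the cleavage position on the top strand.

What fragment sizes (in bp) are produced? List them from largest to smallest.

Fno46II sites (TCATGA) start at positions 28, 73.
Fno46II cuts after base 3 of each site, so after positions 30, 75.
BamHI sites (GGATCC) start at positions 7, 79.
BamHI cuts after the first base of each site, so after positions 7, 79.
Combined cut positions: 7, 30, 75, 79.
Circular molecule, 4 cuts → 4 fragments:
  8–30 → 23 bp
  31–75 → 45 bp
  76–79 → 4 bp
  80–141 then 1–7 → 62 + 7 = 69 bp
Sorted largest to smallest: 69, 45, 23, 4 bp.

69, 45, 23, 4 bp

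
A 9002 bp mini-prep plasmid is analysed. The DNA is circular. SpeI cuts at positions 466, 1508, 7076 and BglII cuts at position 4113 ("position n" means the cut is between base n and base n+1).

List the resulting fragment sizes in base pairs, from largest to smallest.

2963, 2605, 2392, 1042 bp

Combined cut positions (sorted): 466, 1508, 4113, 7076.
Circular molecule, 4 cuts → 4 fragments:
  1508 − 466 = 1042 bp
  4113 − 1508 = 2605 bp
  7076 − 4113 = 2963 bp
  wrap: 9002 − 7076 + 466 = 2392 bp
Sorted largest to smallest: 2963, 2605, 2392, 1042 bp.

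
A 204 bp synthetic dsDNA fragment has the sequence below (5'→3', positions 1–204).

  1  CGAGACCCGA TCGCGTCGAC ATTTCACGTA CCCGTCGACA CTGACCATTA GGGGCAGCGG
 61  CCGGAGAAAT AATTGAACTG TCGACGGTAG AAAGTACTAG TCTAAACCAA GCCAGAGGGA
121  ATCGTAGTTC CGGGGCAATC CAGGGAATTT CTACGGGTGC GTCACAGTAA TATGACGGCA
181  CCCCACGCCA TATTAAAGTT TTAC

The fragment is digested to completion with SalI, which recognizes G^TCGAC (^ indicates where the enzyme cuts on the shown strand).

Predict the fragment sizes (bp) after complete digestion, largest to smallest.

124, 46, 19, 15 bp

SalI sites (GTCGAC) start at positions 15, 34, 80.
SalI cuts after the first base of each site, so after positions 15, 34, 80.
Linear molecule, 3 cuts → 4 fragments:
  1–15 → 15 bp
  16–34 → 19 bp
  35–80 → 46 bp
  81–204 → 124 bp
Sorted largest to smallest: 124, 46, 19, 15 bp.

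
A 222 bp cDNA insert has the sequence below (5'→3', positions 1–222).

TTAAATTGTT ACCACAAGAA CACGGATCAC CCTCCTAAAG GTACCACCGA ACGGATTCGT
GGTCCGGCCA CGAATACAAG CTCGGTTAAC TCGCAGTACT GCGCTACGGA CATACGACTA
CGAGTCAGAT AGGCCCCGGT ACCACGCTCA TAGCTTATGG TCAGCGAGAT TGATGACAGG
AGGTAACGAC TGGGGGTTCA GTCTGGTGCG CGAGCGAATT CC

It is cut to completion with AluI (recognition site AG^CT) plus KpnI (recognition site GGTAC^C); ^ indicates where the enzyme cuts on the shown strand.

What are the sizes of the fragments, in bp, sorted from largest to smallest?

69, 62, 44, 36, 11 bp

AluI sites (AGCT) start at positions 79, 152.
AluI cuts after base 2 of each site, so after positions 80, 153.
KpnI sites (GGTACC) start at positions 40, 138.
KpnI cuts after base 5 of each site (before the last base), so after positions 44, 142.
Combined cut positions: 44, 80, 142, 153.
Linear molecule, 4 cuts → 5 fragments:
  1–44 → 44 bp
  45–80 → 36 bp
  81–142 → 62 bp
  143–153 → 11 bp
  154–222 → 69 bp
Sorted largest to smallest: 69, 62, 44, 36, 11 bp.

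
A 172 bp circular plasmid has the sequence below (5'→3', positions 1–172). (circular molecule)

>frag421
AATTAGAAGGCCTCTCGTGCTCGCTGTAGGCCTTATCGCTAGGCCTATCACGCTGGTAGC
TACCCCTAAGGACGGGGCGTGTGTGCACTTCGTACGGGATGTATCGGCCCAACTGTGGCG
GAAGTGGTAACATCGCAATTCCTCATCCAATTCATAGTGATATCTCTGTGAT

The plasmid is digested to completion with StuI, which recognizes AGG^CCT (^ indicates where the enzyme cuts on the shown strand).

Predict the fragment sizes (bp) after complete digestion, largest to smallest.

StuI sites (AGGCCT) start at positions 8, 28, 41.
StuI cuts after base 3 of each site, so after positions 10, 30, 43.
Circular molecule, 3 cuts → 3 fragments:
  11–30 → 20 bp
  31–43 → 13 bp
  44–172 then 1–10 → 129 + 10 = 139 bp
Sorted largest to smallest: 139, 20, 13 bp.

139, 20, 13 bp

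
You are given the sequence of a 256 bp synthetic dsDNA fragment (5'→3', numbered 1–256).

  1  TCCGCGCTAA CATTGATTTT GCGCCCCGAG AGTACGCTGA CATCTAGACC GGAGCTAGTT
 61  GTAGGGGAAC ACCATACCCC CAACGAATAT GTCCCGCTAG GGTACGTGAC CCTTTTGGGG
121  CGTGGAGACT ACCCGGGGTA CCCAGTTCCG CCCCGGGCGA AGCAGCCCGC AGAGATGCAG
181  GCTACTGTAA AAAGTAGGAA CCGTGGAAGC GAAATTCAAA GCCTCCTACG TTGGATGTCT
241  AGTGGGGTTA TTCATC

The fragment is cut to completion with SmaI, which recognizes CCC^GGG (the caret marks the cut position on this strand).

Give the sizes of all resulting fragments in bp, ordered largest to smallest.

SmaI sites (CCCGGG) start at positions 132, 152.
SmaI cuts after base 3 of each site, so after positions 134, 154.
Linear molecule, 2 cuts → 3 fragments:
  1–134 → 134 bp
  135–154 → 20 bp
  155–256 → 102 bp
Sorted largest to smallest: 134, 102, 20 bp.

134, 102, 20 bp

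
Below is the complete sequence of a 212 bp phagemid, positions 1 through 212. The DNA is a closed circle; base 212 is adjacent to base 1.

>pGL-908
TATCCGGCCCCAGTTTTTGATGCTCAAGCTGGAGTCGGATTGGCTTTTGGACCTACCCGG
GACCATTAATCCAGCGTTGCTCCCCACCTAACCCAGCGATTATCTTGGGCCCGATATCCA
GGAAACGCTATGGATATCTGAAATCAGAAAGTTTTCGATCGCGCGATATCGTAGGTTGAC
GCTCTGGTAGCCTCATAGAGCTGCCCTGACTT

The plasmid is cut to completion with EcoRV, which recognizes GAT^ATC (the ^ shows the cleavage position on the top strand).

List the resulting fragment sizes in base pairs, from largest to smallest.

EcoRV sites (GATATC) start at positions 113, 133, 165.
EcoRV cuts after base 3 of each site, so after positions 115, 135, 167.
Circular molecule, 3 cuts → 3 fragments:
  116–135 → 20 bp
  136–167 → 32 bp
  168–212 then 1–115 → 45 + 115 = 160 bp
Sorted largest to smallest: 160, 32, 20 bp.

160, 32, 20 bp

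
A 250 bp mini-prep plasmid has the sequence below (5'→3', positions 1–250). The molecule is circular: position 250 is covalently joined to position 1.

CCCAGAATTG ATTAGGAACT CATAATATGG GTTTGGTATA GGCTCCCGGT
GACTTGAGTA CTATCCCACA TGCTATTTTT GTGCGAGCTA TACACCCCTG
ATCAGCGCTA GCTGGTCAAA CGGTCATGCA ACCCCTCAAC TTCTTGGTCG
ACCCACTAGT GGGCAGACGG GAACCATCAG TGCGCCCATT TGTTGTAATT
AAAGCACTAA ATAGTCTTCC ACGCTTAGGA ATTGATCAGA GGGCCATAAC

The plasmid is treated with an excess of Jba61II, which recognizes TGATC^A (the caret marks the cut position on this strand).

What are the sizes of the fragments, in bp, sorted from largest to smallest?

134, 116 bp

Jba61II sites (TGATCA) start at positions 99, 233.
Jba61II cuts after base 5 of each site (before the last base), so after positions 103, 237.
Circular molecule, 2 cuts → 2 fragments:
  104–237 → 134 bp
  238–250 then 1–103 → 13 + 103 = 116 bp
Sorted largest to smallest: 134, 116 bp.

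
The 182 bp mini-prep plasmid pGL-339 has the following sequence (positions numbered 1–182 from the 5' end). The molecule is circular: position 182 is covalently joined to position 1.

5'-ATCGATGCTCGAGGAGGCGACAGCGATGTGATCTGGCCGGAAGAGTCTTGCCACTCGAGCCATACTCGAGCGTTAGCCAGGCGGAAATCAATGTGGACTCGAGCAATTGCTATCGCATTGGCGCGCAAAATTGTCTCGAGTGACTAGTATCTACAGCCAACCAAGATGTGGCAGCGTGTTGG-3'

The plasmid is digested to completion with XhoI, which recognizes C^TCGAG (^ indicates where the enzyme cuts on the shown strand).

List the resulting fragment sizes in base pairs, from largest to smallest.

55, 46, 37, 33, 11 bp

XhoI sites (CTCGAG) start at positions 8, 54, 65, 98, 135.
XhoI cuts after the first base of each site, so after positions 8, 54, 65, 98, 135.
Circular molecule, 5 cuts → 5 fragments:
  9–54 → 46 bp
  55–65 → 11 bp
  66–98 → 33 bp
  99–135 → 37 bp
  136–182 then 1–8 → 47 + 8 = 55 bp
Sorted largest to smallest: 55, 46, 37, 33, 11 bp.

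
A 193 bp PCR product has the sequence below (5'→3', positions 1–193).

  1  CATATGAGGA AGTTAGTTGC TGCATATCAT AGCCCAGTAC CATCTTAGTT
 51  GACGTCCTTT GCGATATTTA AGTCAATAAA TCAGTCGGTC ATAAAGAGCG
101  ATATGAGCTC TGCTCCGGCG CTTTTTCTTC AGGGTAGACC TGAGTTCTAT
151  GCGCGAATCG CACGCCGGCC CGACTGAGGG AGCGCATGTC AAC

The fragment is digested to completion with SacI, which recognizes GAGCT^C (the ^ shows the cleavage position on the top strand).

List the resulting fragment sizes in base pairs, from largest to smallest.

109, 84 bp

The SacI site (GAGCTC) starts at position 105.
SacI cuts after base 5 of each site (before the last base), so after position 109.
Linear molecule, 1 cut → 2 fragments:
  1–109 → 109 bp
  110–193 → 84 bp
Sorted largest to smallest: 109, 84 bp.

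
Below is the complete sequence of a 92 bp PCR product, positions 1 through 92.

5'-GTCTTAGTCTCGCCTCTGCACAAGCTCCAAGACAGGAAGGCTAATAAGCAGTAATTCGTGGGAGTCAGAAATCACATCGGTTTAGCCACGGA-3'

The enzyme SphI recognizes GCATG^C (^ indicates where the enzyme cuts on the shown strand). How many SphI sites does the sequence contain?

0

No occurrence of GCATGC is present in the sequence.
SphI does not cut: 0 sites.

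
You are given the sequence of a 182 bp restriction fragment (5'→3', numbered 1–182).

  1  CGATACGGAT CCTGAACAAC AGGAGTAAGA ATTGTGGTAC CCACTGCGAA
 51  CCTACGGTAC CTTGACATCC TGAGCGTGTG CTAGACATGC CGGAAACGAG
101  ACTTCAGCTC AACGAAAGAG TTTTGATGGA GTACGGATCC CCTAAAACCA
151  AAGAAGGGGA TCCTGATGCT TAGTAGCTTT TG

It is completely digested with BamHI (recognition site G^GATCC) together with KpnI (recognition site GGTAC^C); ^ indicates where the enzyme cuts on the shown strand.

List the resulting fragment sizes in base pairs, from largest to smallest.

75, 33, 24, 23, 20, 7 bp

BamHI sites (GGATCC) start at positions 7, 135, 158.
BamHI cuts after the first base of each site, so after positions 7, 135, 158.
KpnI sites (GGTACC) start at positions 36, 56.
KpnI cuts after base 5 of each site (before the last base), so after positions 40, 60.
Combined cut positions: 7, 40, 60, 135, 158.
Linear molecule, 5 cuts → 6 fragments:
  1–7 → 7 bp
  8–40 → 33 bp
  41–60 → 20 bp
  61–135 → 75 bp
  136–158 → 23 bp
  159–182 → 24 bp
Sorted largest to smallest: 75, 33, 24, 23, 20, 7 bp.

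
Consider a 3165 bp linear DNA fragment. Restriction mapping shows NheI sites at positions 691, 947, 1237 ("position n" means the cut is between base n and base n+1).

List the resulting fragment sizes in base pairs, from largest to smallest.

1928, 691, 290, 256 bp

Linear molecule, 3 cuts → 4 fragments:
  691 − 0 = 691 bp
  947 − 691 = 256 bp
  1237 − 947 = 290 bp
  3165 − 1237 = 1928 bp
Sorted largest to smallest: 1928, 691, 290, 256 bp.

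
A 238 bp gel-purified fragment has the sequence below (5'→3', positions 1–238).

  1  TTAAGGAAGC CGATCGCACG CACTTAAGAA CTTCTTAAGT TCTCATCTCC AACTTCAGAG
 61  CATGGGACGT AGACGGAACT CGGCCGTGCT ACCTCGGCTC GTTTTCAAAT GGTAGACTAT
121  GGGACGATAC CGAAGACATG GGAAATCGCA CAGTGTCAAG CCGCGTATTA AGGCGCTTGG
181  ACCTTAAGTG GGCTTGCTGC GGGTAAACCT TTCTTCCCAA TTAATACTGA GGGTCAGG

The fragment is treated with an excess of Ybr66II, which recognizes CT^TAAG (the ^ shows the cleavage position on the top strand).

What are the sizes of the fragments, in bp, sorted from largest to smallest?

149, 54, 24, 11 bp

Ybr66II sites (CTTAAG) start at positions 23, 34, 183.
Ybr66II cuts after base 2 of each site, so after positions 24, 35, 184.
Linear molecule, 3 cuts → 4 fragments:
  1–24 → 24 bp
  25–35 → 11 bp
  36–184 → 149 bp
  185–238 → 54 bp
Sorted largest to smallest: 149, 54, 24, 11 bp.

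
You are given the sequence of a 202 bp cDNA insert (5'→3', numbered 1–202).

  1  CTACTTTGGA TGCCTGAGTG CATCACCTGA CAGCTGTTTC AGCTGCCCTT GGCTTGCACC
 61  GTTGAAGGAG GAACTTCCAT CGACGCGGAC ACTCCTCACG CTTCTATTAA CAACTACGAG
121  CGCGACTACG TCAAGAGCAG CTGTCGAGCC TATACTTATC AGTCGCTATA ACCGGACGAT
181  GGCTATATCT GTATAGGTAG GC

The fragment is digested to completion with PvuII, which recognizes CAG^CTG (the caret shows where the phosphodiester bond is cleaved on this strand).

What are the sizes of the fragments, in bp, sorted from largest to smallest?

PvuII sites (CAGCTG) start at positions 31, 40, 138.
PvuII cuts after base 3 of each site, so after positions 33, 42, 140.
Linear molecule, 3 cuts → 4 fragments:
  1–33 → 33 bp
  34–42 → 9 bp
  43–140 → 98 bp
  141–202 → 62 bp
Sorted largest to smallest: 98, 62, 33, 9 bp.

98, 62, 33, 9 bp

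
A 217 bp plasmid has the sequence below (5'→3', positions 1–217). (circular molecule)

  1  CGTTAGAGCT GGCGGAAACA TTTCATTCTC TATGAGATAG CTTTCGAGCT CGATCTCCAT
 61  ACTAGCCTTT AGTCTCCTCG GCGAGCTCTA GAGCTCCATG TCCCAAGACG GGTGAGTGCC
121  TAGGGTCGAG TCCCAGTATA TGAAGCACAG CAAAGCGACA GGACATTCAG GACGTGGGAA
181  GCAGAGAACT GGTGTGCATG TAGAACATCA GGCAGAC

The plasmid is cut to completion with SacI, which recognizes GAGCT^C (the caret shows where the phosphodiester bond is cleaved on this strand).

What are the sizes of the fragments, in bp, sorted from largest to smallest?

172, 37, 8 bp

SacI sites (GAGCTC) start at positions 46, 83, 91.
SacI cuts after base 5 of each site (before the last base), so after positions 50, 87, 95.
Circular molecule, 3 cuts → 3 fragments:
  51–87 → 37 bp
  88–95 → 8 bp
  96–217 then 1–50 → 122 + 50 = 172 bp
Sorted largest to smallest: 172, 37, 8 bp.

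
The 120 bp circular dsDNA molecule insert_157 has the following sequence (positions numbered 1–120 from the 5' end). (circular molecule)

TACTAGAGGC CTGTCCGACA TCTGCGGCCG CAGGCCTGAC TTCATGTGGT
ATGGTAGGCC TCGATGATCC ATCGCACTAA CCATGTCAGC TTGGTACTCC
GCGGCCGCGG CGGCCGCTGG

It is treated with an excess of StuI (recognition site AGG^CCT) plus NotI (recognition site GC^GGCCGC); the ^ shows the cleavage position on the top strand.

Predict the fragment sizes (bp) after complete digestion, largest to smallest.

StuI sites (AGGCCT) start at positions 7, 32, 56.
StuI cuts after base 3 of each site, so after positions 9, 34, 58.
NotI sites (GCGGCCGC) start at positions 24, 101, 110.
NotI cuts after base 2 of each site, so after positions 25, 102, 111.
Combined cut positions: 9, 25, 34, 58, 102, 111.
Circular molecule, 6 cuts → 6 fragments:
  10–25 → 16 bp
  26–34 → 9 bp
  35–58 → 24 bp
  59–102 → 44 bp
  103–111 → 9 bp
  112–120 then 1–9 → 9 + 9 = 18 bp
Sorted largest to smallest: 44, 24, 18, 16, 9, 9 bp.

44, 24, 18, 16, 9, 9 bp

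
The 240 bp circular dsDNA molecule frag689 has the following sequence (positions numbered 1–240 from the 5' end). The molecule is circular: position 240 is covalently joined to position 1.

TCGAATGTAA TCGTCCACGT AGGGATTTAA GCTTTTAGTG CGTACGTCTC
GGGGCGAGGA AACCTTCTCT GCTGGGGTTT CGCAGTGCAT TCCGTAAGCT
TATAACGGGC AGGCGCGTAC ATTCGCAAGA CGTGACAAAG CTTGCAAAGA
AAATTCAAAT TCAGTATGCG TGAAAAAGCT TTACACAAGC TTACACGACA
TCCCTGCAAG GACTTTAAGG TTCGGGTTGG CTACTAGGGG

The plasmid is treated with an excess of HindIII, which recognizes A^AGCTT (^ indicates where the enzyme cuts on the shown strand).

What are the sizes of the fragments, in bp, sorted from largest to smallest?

82, 67, 42, 38, 11 bp

HindIII sites (AAGCTT) start at positions 29, 96, 138, 176, 187.
HindIII cuts after the first base of each site, so after positions 29, 96, 138, 176, 187.
Circular molecule, 5 cuts → 5 fragments:
  30–96 → 67 bp
  97–138 → 42 bp
  139–176 → 38 bp
  177–187 → 11 bp
  188–240 then 1–29 → 53 + 29 = 82 bp
Sorted largest to smallest: 82, 67, 42, 38, 11 bp.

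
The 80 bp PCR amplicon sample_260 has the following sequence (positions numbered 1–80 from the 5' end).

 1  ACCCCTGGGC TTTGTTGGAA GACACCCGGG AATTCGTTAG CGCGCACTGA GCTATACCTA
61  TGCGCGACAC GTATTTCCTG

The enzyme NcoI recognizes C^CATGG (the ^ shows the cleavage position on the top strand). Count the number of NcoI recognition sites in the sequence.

No occurrence of CCATGG is present in the sequence.
NcoI does not cut: 0 sites.

0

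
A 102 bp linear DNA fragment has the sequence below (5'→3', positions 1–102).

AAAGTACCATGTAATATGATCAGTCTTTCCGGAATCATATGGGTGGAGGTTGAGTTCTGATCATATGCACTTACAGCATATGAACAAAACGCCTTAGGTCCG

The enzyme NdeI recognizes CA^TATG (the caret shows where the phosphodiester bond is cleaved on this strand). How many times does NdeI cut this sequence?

CATATG occurs starting at positions 36, 62, 77.
NdeI cuts at 3 sites.

3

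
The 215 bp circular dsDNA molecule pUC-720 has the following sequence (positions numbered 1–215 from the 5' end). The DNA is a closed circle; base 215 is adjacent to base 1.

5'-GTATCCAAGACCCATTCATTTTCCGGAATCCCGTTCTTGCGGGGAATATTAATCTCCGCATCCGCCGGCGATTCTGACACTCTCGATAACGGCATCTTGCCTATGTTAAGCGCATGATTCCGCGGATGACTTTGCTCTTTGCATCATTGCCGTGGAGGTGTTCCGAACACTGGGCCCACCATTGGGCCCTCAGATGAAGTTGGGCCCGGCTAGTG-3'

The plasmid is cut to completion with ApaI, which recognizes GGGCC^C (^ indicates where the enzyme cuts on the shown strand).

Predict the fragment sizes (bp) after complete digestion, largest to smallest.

ApaI sites (GGGCCC) start at positions 172, 184, 202.
ApaI cuts after base 5 of each site (before the last base), so after positions 176, 188, 206.
Circular molecule, 3 cuts → 3 fragments:
  177–188 → 12 bp
  189–206 → 18 bp
  207–215 then 1–176 → 9 + 176 = 185 bp
Sorted largest to smallest: 185, 18, 12 bp.

185, 18, 12 bp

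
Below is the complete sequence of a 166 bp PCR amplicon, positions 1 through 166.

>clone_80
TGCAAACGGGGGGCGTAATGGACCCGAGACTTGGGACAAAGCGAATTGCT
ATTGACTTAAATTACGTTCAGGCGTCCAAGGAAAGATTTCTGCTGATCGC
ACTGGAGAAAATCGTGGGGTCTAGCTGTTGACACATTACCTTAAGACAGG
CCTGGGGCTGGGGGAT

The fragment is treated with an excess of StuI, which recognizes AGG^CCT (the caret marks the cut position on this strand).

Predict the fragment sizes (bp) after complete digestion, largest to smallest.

150, 16 bp

The StuI site (AGGCCT) starts at position 148.
StuI cuts after base 3 of each site, so after position 150.
Linear molecule, 1 cut → 2 fragments:
  1–150 → 150 bp
  151–166 → 16 bp
Sorted largest to smallest: 150, 16 bp.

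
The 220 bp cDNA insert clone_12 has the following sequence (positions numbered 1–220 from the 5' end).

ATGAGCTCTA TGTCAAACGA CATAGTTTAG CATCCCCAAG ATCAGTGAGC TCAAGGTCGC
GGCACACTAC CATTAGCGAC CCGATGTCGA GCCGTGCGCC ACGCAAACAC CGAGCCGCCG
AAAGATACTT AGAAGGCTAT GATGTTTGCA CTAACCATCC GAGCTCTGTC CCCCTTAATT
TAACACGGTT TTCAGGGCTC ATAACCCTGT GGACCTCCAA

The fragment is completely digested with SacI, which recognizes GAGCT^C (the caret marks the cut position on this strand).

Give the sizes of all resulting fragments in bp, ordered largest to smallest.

114, 55, 44, 7 bp

SacI sites (GAGCTC) start at positions 3, 47, 161.
SacI cuts after base 5 of each site (before the last base), so after positions 7, 51, 165.
Linear molecule, 3 cuts → 4 fragments:
  1–7 → 7 bp
  8–51 → 44 bp
  52–165 → 114 bp
  166–220 → 55 bp
Sorted largest to smallest: 114, 55, 44, 7 bp.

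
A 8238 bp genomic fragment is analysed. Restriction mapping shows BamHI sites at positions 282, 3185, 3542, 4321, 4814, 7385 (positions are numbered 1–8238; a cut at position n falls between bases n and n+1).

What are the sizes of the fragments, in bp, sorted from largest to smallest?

Linear molecule, 6 cuts → 7 fragments:
  282 − 0 = 282 bp
  3185 − 282 = 2903 bp
  3542 − 3185 = 357 bp
  4321 − 3542 = 779 bp
  4814 − 4321 = 493 bp
  7385 − 4814 = 2571 bp
  8238 − 7385 = 853 bp
Sorted largest to smallest: 2903, 2571, 853, 779, 493, 357, 282 bp.

2903, 2571, 853, 779, 493, 357, 282 bp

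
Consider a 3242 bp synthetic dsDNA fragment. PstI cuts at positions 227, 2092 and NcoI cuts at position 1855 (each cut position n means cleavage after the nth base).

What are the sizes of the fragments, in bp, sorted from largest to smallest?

Combined cut positions (sorted): 227, 1855, 2092.
Linear molecule, 3 cuts → 4 fragments:
  227 − 0 = 227 bp
  1855 − 227 = 1628 bp
  2092 − 1855 = 237 bp
  3242 − 2092 = 1150 bp
Sorted largest to smallest: 1628, 1150, 237, 227 bp.

1628, 1150, 237, 227 bp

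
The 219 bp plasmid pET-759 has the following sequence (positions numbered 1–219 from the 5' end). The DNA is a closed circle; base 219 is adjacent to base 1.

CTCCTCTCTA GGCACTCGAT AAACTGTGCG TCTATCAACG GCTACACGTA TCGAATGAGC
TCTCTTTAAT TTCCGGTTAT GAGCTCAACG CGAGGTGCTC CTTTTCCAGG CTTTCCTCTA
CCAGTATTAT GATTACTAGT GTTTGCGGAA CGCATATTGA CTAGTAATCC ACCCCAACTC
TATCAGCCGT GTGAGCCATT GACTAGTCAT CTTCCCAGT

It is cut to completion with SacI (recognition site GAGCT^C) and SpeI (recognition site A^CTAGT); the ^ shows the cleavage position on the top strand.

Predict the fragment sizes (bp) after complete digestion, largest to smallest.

78, 50, 42, 25, 24 bp

SacI sites (GAGCTC) start at positions 57, 81.
SacI cuts after base 5 of each site (before the last base), so after positions 61, 85.
SpeI sites (ACTAGT) start at positions 135, 160, 202.
SpeI cuts after the first base of each site, so after positions 135, 160, 202.
Combined cut positions: 61, 85, 135, 160, 202.
Circular molecule, 5 cuts → 5 fragments:
  62–85 → 24 bp
  86–135 → 50 bp
  136–160 → 25 bp
  161–202 → 42 bp
  203–219 then 1–61 → 17 + 61 = 78 bp
Sorted largest to smallest: 78, 50, 42, 25, 24 bp.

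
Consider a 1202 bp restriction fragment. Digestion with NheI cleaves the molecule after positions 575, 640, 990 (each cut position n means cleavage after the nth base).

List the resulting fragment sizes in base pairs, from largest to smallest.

Linear molecule, 3 cuts → 4 fragments:
  575 − 0 = 575 bp
  640 − 575 = 65 bp
  990 − 640 = 350 bp
  1202 − 990 = 212 bp
Sorted largest to smallest: 575, 350, 212, 65 bp.

575, 350, 212, 65 bp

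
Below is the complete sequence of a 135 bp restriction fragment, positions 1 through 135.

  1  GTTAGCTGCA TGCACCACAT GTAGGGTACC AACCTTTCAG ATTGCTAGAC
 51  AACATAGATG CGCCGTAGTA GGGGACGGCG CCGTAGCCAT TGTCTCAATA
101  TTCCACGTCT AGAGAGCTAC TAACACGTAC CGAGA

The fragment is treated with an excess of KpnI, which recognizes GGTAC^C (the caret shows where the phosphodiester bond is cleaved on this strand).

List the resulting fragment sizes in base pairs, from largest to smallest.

106, 29 bp

The KpnI site (GGTACC) starts at position 25.
KpnI cuts after base 5 of each site (before the last base), so after position 29.
Linear molecule, 1 cut → 2 fragments:
  1–29 → 29 bp
  30–135 → 106 bp
Sorted largest to smallest: 106, 29 bp.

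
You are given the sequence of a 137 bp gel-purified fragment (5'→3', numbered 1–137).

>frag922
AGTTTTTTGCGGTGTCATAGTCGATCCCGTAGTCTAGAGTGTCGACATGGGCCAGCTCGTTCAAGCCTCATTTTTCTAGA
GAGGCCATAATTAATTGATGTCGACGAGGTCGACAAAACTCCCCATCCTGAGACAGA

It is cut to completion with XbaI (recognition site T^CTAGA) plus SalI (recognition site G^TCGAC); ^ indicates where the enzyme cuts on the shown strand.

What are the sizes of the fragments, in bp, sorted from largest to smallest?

XbaI sites (TCTAGA) start at positions 33, 75.
XbaI cuts after the first base of each site, so after positions 33, 75.
SalI sites (GTCGAC) start at positions 41, 100, 109.
SalI cuts after the first base of each site, so after positions 41, 100, 109.
Combined cut positions: 33, 41, 75, 100, 109.
Linear molecule, 5 cuts → 6 fragments:
  1–33 → 33 bp
  34–41 → 8 bp
  42–75 → 34 bp
  76–100 → 25 bp
  101–109 → 9 bp
  110–137 → 28 bp
Sorted largest to smallest: 34, 33, 28, 25, 9, 8 bp.

34, 33, 28, 25, 9, 8 bp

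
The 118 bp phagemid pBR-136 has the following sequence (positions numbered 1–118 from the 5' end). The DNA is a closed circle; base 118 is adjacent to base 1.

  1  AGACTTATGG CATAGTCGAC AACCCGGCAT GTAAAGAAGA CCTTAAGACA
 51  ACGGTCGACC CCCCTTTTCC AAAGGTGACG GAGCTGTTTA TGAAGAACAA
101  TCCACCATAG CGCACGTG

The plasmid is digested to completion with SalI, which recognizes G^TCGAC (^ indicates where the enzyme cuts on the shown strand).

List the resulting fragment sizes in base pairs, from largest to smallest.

SalI sites (GTCGAC) start at positions 15, 54.
SalI cuts after the first base of each site, so after positions 15, 54.
Circular molecule, 2 cuts → 2 fragments:
  16–54 → 39 bp
  55–118 then 1–15 → 64 + 15 = 79 bp
Sorted largest to smallest: 79, 39 bp.

79, 39 bp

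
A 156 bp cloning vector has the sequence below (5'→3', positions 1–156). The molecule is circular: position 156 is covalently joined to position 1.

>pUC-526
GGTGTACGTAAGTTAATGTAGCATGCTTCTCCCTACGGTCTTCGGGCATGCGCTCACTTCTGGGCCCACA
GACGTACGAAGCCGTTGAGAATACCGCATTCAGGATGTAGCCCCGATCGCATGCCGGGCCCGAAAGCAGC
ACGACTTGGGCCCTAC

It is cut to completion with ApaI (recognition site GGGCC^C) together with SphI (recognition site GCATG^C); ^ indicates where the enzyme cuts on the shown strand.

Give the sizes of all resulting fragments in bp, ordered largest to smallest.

ApaI sites (GGGCCC) start at positions 62, 126, 148.
ApaI cuts after base 5 of each site (before the last base), so after positions 66, 130, 152.
SphI sites (GCATGC) start at positions 21, 46, 119.
SphI cuts after base 5 of each site (before the last base), so after positions 25, 50, 123.
Combined cut positions: 25, 50, 66, 123, 130, 152.
Circular molecule, 6 cuts → 6 fragments:
  26–50 → 25 bp
  51–66 → 16 bp
  67–123 → 57 bp
  124–130 → 7 bp
  131–152 → 22 bp
  153–156 then 1–25 → 4 + 25 = 29 bp
Sorted largest to smallest: 57, 29, 25, 22, 16, 7 bp.

57, 29, 25, 22, 16, 7 bp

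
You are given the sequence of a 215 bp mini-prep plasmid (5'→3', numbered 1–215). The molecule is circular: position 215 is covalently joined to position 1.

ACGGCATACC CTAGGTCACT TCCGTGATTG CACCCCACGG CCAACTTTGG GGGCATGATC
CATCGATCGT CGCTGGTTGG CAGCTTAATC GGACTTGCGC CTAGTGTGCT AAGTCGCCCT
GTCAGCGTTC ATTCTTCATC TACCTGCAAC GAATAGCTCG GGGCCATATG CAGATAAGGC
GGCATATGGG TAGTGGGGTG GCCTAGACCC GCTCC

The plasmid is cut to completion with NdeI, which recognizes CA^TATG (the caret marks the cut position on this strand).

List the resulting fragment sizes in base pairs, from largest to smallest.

197, 18 bp

NdeI sites (CATATG) start at positions 165, 183.
NdeI cuts after base 2 of each site, so after positions 166, 184.
Circular molecule, 2 cuts → 2 fragments:
  167–184 → 18 bp
  185–215 then 1–166 → 31 + 166 = 197 bp
Sorted largest to smallest: 197, 18 bp.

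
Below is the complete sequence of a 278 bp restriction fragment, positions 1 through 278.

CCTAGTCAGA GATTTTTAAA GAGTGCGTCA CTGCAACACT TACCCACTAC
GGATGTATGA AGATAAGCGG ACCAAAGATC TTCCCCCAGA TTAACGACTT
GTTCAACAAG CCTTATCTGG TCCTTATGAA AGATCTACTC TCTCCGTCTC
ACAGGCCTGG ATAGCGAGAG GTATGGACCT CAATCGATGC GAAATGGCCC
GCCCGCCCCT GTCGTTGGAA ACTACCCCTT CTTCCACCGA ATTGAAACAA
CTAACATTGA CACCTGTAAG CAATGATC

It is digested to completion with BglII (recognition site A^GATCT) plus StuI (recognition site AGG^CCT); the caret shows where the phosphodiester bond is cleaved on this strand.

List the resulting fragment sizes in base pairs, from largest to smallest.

123, 76, 55, 24 bp

BglII sites (AGATCT) start at positions 76, 131.
BglII cuts after the first base of each site, so after positions 76, 131.
The StuI site (AGGCCT) starts at position 153.
StuI cuts after base 3 of each site, so after position 155.
Combined cut positions: 76, 131, 155.
Linear molecule, 3 cuts → 4 fragments:
  1–76 → 76 bp
  77–131 → 55 bp
  132–155 → 24 bp
  156–278 → 123 bp
Sorted largest to smallest: 123, 76, 55, 24 bp.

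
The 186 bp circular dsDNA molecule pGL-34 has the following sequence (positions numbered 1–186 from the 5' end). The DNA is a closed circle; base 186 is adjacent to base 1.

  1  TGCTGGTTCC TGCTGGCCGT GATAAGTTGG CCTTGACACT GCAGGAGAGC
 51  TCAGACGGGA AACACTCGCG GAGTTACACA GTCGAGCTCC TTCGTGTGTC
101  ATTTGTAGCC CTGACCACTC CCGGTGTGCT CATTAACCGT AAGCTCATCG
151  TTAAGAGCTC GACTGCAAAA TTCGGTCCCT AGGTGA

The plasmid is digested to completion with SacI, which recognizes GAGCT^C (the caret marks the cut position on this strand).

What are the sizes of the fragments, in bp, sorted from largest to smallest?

SacI sites (GAGCTC) start at positions 47, 84, 155.
SacI cuts after base 5 of each site (before the last base), so after positions 51, 88, 159.
Circular molecule, 3 cuts → 3 fragments:
  52–88 → 37 bp
  89–159 → 71 bp
  160–186 then 1–51 → 27 + 51 = 78 bp
Sorted largest to smallest: 78, 71, 37 bp.

78, 71, 37 bp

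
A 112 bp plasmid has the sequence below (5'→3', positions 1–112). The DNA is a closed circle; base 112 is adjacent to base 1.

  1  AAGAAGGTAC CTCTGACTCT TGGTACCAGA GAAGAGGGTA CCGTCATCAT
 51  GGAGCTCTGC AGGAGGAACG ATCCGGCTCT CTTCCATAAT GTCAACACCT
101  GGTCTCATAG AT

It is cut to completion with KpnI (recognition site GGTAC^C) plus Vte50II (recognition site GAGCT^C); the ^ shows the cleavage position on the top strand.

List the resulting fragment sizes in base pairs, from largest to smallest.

KpnI sites (GGTACC) start at positions 6, 22, 37.
KpnI cuts after base 5 of each site (before the last base), so after positions 10, 26, 41.
The Vte50II site (GAGCTC) starts at position 52.
Vte50II cuts after base 5 of each site (before the last base), so after position 56.
Combined cut positions: 10, 26, 41, 56.
Circular molecule, 4 cuts → 4 fragments:
  11–26 → 16 bp
  27–41 → 15 bp
  42–56 → 15 bp
  57–112 then 1–10 → 56 + 10 = 66 bp
Sorted largest to smallest: 66, 16, 15, 15 bp.

66, 16, 15, 15 bp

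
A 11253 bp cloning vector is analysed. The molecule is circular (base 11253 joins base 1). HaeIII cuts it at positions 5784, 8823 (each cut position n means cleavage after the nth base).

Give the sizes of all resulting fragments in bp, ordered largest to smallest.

Circular molecule, 2 cuts → 2 fragments:
  8823 − 5784 = 3039 bp
  wrap: 11253 − 8823 + 5784 = 8214 bp
Sorted largest to smallest: 8214, 3039 bp.

8214, 3039 bp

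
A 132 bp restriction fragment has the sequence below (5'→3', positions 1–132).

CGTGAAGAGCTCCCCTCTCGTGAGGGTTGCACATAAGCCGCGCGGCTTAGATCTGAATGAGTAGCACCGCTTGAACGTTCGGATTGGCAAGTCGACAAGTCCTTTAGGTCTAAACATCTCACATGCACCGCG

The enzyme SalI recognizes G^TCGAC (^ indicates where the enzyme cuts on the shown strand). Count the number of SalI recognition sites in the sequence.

GTCGAC occurs starting at position 91.
SalI cuts at 1 site.

1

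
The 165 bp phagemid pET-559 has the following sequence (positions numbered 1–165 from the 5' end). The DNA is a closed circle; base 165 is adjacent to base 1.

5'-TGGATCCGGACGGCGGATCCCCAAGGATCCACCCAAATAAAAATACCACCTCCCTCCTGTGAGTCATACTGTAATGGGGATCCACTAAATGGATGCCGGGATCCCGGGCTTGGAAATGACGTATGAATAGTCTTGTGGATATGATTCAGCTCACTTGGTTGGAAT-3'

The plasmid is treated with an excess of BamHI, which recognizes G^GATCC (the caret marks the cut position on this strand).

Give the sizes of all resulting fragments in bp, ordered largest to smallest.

68, 53, 21, 13, 10 bp

BamHI sites (GGATCC) start at positions 2, 15, 25, 78, 99.
BamHI cuts after the first base of each site, so after positions 2, 15, 25, 78, 99.
Circular molecule, 5 cuts → 5 fragments:
  3–15 → 13 bp
  16–25 → 10 bp
  26–78 → 53 bp
  79–99 → 21 bp
  100–165 then 1–2 → 66 + 2 = 68 bp
Sorted largest to smallest: 68, 53, 21, 13, 10 bp.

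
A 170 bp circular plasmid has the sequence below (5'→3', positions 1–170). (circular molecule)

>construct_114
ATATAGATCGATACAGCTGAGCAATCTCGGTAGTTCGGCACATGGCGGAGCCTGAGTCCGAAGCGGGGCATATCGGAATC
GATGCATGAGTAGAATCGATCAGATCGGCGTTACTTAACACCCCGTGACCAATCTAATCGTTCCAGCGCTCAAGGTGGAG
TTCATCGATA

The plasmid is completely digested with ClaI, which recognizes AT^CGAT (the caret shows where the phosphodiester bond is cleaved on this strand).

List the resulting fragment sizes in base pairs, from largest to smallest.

ClaI sites (ATCGAT) start at positions 7, 78, 95, 164.
ClaI cuts after base 2 of each site, so after positions 8, 79, 96, 165.
Circular molecule, 4 cuts → 4 fragments:
  9–79 → 71 bp
  80–96 → 17 bp
  97–165 → 69 bp
  166–170 then 1–8 → 5 + 8 = 13 bp
Sorted largest to smallest: 71, 69, 17, 13 bp.

71, 69, 17, 13 bp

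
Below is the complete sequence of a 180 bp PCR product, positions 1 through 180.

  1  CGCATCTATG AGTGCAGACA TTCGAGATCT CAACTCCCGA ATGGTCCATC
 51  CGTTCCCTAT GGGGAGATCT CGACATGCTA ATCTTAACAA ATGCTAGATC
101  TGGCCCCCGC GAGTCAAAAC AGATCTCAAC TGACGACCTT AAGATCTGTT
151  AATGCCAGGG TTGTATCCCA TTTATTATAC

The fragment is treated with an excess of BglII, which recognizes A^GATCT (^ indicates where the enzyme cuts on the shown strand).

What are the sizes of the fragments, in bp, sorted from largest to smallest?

BglII sites (AGATCT) start at positions 25, 65, 96, 121, 142.
BglII cuts after the first base of each site, so after positions 25, 65, 96, 121, 142.
Linear molecule, 5 cuts → 6 fragments:
  1–25 → 25 bp
  26–65 → 40 bp
  66–96 → 31 bp
  97–121 → 25 bp
  122–142 → 21 bp
  143–180 → 38 bp
Sorted largest to smallest: 40, 38, 31, 25, 25, 21 bp.

40, 38, 31, 25, 25, 21 bp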